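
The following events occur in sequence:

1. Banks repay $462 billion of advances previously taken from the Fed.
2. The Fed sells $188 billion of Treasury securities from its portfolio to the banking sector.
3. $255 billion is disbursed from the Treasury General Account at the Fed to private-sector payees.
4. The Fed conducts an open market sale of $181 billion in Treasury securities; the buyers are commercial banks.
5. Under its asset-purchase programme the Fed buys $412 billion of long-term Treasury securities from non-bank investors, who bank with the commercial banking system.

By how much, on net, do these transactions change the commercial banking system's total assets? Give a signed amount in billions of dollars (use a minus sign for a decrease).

+$205 billion

Fed balance sheet:
  Assets:      Securities +$43B, Loans to banks −$462B
  Liabilities: Bank reserves −$164B, Government deposits −$255B
Commercial banking system:
  Assets:      Reserves at CB −$164B, Securities +$369B
  Liabilities: Checkable deposits +$667B, Borrowings from CB −$462B
Change in total bank assets = +$205 billion.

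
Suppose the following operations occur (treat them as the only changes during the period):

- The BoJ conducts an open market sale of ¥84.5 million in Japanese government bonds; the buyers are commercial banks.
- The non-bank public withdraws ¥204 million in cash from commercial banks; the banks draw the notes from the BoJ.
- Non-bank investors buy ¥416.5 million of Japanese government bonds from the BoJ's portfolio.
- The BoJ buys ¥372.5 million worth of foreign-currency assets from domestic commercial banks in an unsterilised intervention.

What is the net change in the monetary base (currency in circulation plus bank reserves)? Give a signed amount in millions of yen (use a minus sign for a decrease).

-¥128.5 million

OMO sale (to banks) ¥84.5 million: BoJ balance sheet contracts → −¥84.5M.
Currency withdrawal ¥204 million: just a shift between currency and reserves — both are base money → 0.
Asset sale (to non-banks) ¥416.5 million: BoJ balance sheet contracts → −¥416.5M.
FX purchase ¥372.5 million: BoJ balance sheet expands → +¥372.5M.
Net: −84.5 + 0 − 416.5 + 372.5 = -¥128.5 million.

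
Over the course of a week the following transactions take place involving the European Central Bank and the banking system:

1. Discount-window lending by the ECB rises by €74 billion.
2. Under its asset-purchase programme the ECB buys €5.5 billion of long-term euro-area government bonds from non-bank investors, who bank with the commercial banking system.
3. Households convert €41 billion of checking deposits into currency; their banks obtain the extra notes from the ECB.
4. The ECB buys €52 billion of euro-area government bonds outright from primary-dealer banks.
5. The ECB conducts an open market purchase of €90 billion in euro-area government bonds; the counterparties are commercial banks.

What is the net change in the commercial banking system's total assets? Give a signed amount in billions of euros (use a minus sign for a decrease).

Discount-window loan €74 billion: bank balance sheets expand → +€74B.
Asset purchase (from non-banks) €5.5 billion: bank balance sheets expand → +€5.5B.
Currency withdrawal €41 billion: bank balance sheets shrink → −€41B.
OMO purchase (from banks) €52 billion: just an asset swap on bank balance sheets → 0.
OMO purchase (from banks) €90 billion: just an asset swap on bank balance sheets → 0.
Net: 74 + 5.5 − 41 + 0 + 0 = +€38.5 billion.

+€38.5 billion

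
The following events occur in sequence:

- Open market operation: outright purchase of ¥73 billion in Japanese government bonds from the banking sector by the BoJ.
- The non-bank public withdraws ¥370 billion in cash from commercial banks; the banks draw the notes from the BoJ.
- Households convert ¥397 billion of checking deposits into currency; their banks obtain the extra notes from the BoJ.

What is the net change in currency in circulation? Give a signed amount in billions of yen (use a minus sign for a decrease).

OMO purchase (from banks) ¥73 billion: no currency enters or leaves circulation → 0.
Currency withdrawal ¥370 billion: notes leave the central bank → +¥370B.
Currency withdrawal ¥397 billion: notes leave the central bank → +¥397B.
Net: 0 + 370 + 397 = +¥767 billion.

+¥767 billion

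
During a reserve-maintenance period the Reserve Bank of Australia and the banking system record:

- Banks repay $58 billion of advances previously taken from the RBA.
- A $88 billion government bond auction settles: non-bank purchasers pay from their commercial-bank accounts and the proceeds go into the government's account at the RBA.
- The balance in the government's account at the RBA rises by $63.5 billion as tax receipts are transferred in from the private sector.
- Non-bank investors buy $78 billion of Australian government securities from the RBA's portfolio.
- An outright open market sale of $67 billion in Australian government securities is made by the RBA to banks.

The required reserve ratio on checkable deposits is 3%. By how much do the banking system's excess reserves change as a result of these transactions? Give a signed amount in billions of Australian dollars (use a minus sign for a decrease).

-$347.615 billion

Discount-window repayment $58 billion: reserves −$58B, deposits 0.
Government account inflow $88 billion: reserves −$88B, deposits −$88B.
Government account inflow $63.5 billion: reserves −$63.5B, deposits −$63.5B.
Asset sale (to non-banks) $78 billion: reserves −$78B, deposits −$78B.
OMO sale (to banks) $67 billion: reserves −$67B, deposits 0.
Totals: Δreserves = −$354.5B, Δdeposits = −$229.5B.
Δrequired reserves = 3% × −$229.5B = −$6.885B.
Δexcess reserves = Δreserves − Δrequired = −$354.5B − (−$6.885B) = -$347.615 billion.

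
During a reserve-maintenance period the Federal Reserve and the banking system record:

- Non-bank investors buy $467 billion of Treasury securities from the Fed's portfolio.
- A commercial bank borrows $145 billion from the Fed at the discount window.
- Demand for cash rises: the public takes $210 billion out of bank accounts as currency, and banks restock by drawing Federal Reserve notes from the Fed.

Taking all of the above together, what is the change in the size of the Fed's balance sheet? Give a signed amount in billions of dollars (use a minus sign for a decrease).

-$322 billion

Asset sale (to non-banks) $467 billion: a Fed asset is shed → −$467B.
Discount-window loan $145 billion: a Fed asset is acquired → +$145B.
Currency withdrawal $210 billion: only the composition of liabilities changes → 0.
Net: −467 + 145 + 0 = -$322 billion.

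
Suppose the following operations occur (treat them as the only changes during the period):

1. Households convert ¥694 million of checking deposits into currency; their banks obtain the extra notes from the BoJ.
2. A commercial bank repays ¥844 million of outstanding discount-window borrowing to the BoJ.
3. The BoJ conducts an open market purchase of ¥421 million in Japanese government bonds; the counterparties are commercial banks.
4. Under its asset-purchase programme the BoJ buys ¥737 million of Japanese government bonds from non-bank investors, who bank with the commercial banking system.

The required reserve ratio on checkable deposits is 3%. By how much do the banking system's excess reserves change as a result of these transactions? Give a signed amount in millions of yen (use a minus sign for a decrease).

Currency withdrawal ¥694 million: reserves −¥694M, deposits −¥694M.
Discount-window repayment ¥844 million: reserves −¥844M, deposits 0.
OMO purchase (from banks) ¥421 million: reserves +¥421M, deposits 0.
Asset purchase (from non-banks) ¥737 million: reserves +¥737M, deposits +¥737M.
Totals: Δreserves = −¥380M, Δdeposits = +¥43M.
Δrequired reserves = 3% × +¥43M = +¥1.29M.
Δexcess reserves = Δreserves − Δrequired = −¥380M − (+¥1.29M) = -¥381.29 million.

-¥381.29 million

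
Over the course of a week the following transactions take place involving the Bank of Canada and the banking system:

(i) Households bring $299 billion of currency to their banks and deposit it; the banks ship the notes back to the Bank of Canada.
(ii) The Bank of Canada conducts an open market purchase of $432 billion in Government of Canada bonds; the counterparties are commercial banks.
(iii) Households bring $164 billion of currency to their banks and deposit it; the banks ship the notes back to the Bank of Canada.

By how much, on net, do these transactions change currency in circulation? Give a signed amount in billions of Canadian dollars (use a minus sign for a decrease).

Currency deposit $299 billion: notes return to the central bank → −$299B.
OMO purchase (from banks) $432 billion: no currency enters or leaves circulation → 0.
Currency deposit $164 billion: notes return to the central bank → −$164B.
Net: −299 + 0 − 164 = -$463 billion.

-$463 billion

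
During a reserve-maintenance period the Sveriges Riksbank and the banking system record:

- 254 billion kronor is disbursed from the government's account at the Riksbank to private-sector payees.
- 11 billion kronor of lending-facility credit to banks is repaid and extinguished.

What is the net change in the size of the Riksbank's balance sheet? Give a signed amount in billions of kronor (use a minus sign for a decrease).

Riksbank balance sheet:
  Assets:      Loans to banks −11B
  Liabilities: Bank reserves +243B, Government deposits −254B
Commercial banking system:
  Assets:      Reserves at CB +243B
  Liabilities: Checkable deposits +254B, Borrowings from CB −11B
Change in total Riksbank assets = -11 billion.

-11 billion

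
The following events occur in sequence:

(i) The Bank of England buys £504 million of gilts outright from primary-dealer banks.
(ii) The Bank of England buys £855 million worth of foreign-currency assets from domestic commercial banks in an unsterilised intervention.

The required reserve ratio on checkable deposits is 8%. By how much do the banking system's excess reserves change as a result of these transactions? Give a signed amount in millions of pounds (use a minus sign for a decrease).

+£1359 million

OMO purchase (from banks) £504 million: reserves +£504M, deposits 0.
FX purchase £855 million: reserves +£855M, deposits 0.
Totals: Δreserves = +£1359M, Δdeposits = 0.
Δrequired reserves = 8% × 0 = 0.
Δexcess reserves = Δreserves − Δrequired = +£1359M − (0) = +£1359 million.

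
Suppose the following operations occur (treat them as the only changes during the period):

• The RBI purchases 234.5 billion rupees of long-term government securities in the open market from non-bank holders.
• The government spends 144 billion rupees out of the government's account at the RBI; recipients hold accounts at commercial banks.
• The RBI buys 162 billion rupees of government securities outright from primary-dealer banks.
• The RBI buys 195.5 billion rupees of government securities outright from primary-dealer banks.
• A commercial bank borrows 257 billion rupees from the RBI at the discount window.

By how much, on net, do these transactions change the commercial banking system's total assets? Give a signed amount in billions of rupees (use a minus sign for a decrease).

+635.5 billion

Asset purchase (from non-banks) 234.5 billion rupees: bank balance sheets expand → +234.5B.
Government spending 144 billion rupees: bank balance sheets expand → +144B.
OMO purchase (from banks) 162 billion rupees: just an asset swap on bank balance sheets → 0.
OMO purchase (from banks) 195.5 billion rupees: just an asset swap on bank balance sheets → 0.
Discount-window loan 257 billion rupees: bank balance sheets expand → +257B.
Net: 234.5 + 144 + 0 + 0 + 257 = +635.5 billion.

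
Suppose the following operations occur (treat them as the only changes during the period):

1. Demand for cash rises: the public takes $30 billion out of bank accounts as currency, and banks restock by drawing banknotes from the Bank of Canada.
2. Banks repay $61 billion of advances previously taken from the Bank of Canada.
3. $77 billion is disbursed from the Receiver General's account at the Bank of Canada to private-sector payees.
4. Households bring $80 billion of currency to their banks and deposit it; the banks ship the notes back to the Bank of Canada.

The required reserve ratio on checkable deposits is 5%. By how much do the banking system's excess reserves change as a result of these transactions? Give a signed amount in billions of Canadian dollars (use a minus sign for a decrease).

Currency withdrawal $30 billion: reserves −$30B, deposits −$30B.
Discount-window repayment $61 billion: reserves −$61B, deposits 0.
Government spending $77 billion: reserves +$77B, deposits +$77B.
Currency deposit $80 billion: reserves +$80B, deposits +$80B.
Totals: Δreserves = +$66B, Δdeposits = +$127B.
Δrequired reserves = 5% × +$127B = +$6.35B.
Δexcess reserves = Δreserves − Δrequired = +$66B − (+$6.35B) = +$59.65 billion.

+$59.65 billion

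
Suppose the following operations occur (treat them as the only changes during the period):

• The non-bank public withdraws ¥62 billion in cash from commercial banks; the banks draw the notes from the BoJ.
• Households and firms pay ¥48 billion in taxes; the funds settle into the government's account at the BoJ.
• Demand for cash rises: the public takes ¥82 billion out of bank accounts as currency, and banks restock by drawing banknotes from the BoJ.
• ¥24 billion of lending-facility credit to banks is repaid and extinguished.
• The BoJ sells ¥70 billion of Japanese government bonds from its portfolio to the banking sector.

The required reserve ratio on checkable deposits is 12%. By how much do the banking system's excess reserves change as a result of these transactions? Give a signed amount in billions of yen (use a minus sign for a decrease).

-¥262.96 billion

Currency withdrawal ¥62 billion: reserves −¥62B, deposits −¥62B.
Government account inflow ¥48 billion: reserves −¥48B, deposits −¥48B.
Currency withdrawal ¥82 billion: reserves −¥82B, deposits −¥82B.
Discount-window repayment ¥24 billion: reserves −¥24B, deposits 0.
OMO sale (to banks) ¥70 billion: reserves −¥70B, deposits 0.
Totals: Δreserves = −¥286B, Δdeposits = −¥192B.
Δrequired reserves = 12% × −¥192B = −¥23.04B.
Δexcess reserves = Δreserves − Δrequired = −¥286B − (−¥23.04B) = -¥262.96 billion.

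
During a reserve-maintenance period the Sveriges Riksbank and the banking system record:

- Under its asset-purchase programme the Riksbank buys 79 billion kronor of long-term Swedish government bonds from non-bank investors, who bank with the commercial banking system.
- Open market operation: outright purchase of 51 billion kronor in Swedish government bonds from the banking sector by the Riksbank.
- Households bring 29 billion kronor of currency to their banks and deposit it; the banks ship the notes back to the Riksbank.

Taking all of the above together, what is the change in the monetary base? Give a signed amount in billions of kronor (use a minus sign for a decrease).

+130 billion

Riksbank balance sheet:
  Assets:      Securities +130B
  Liabilities: Bank reserves +159B, Currency in circulation −29B
Monetary base = currency + reserves: −29B + (+159B) = +130 billion.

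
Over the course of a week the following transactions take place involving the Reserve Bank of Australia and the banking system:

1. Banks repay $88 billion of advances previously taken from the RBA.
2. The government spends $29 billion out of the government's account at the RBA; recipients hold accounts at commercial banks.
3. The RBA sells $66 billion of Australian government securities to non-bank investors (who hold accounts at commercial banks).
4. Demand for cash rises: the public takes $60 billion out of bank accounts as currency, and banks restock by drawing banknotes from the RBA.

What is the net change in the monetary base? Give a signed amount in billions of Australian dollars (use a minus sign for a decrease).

RBA balance sheet:
  Assets:      Securities −$66B, Loans to banks −$88B
  Liabilities: Bank reserves −$185B, Currency in circulation +$60B, Government deposits −$29B
Monetary base = currency + reserves: +$60B + (−$185B) = -$125 billion.

-$125 billion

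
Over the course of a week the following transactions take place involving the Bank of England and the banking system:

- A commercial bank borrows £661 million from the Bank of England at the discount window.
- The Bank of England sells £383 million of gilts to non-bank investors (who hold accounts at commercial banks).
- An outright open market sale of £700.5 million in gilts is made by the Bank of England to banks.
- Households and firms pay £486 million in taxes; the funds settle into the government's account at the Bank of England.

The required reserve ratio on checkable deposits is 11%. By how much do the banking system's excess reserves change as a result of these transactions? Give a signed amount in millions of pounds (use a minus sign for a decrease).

Discount-window loan £661 million: reserves +£661M, deposits 0.
Asset sale (to non-banks) £383 million: reserves −£383M, deposits −£383M.
OMO sale (to banks) £700.5 million: reserves −£700.5M, deposits 0.
Government account inflow £486 million: reserves −£486M, deposits −£486M.
Totals: Δreserves = −£908.5M, Δdeposits = −£869M.
Δrequired reserves = 11% × −£869M = −£95.59M.
Δexcess reserves = Δreserves − Δrequired = −£908.5M − (−£95.59M) = -£812.91 million.

-£812.91 million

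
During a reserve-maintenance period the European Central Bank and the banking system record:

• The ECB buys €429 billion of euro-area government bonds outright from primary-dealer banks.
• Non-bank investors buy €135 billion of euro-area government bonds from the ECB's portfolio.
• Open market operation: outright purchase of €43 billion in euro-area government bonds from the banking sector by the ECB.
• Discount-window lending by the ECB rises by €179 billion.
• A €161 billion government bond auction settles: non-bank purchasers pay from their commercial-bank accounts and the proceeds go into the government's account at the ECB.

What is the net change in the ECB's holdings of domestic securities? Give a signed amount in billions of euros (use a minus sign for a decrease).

+€337 billion

ECB balance sheet:
  Assets:      Securities +€337B, Loans to banks +€179B
  Liabilities: Bank reserves +€355B, Government deposits +€161B
Commercial banking system:
  Assets:      Reserves at CB +€355B, Securities −€472B
  Liabilities: Checkable deposits −€296B, Borrowings from CB +€179B
So the change in the ECB's holdings of domestic securities is +€337 billion.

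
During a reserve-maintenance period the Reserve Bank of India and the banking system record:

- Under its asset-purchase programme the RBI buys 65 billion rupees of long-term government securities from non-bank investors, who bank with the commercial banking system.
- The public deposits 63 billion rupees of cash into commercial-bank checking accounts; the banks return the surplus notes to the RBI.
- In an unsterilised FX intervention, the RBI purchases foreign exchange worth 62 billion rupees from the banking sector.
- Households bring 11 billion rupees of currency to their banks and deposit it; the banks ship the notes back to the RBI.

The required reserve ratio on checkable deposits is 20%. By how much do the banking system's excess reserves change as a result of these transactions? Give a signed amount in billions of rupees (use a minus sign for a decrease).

Asset purchase (from non-banks) 65 billion rupees: reserves +65B, deposits +65B.
Currency deposit 63 billion rupees: reserves +63B, deposits +63B.
FX purchase 62 billion rupees: reserves +62B, deposits 0.
Currency deposit 11 billion rupees: reserves +11B, deposits +11B.
Totals: Δreserves = +201B, Δdeposits = +139B.
Δrequired reserves = 20% × +139B = +27.8B.
Δexcess reserves = Δreserves − Δrequired = +201B − (+27.8B) = +173.2 billion.

+173.2 billion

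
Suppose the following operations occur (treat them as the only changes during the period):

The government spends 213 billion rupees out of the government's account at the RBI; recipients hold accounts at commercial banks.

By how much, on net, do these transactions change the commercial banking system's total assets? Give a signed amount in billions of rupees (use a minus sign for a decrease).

+213 billion

RBI balance sheet:
  Assets:      no change
  Liabilities: Bank reserves +213B, Government deposits −213B
Commercial banking system:
  Assets:      Reserves at CB +213B
  Liabilities: Checkable deposits +213B
Change in total bank assets = +213 billion.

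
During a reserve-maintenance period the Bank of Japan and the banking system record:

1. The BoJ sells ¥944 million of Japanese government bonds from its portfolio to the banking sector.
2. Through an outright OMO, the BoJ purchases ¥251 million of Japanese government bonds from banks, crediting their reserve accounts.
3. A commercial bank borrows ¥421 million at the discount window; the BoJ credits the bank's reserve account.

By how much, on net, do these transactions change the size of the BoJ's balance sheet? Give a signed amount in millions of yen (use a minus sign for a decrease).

-¥272 million

OMO sale (to banks) ¥944 million: a BoJ asset is shed → −¥944M.
OMO purchase (from banks) ¥251 million: a BoJ asset is acquired → +¥251M.
Discount-window loan ¥421 million: a BoJ asset is acquired → +¥421M.
Net: −944 + 251 + 421 = -¥272 million.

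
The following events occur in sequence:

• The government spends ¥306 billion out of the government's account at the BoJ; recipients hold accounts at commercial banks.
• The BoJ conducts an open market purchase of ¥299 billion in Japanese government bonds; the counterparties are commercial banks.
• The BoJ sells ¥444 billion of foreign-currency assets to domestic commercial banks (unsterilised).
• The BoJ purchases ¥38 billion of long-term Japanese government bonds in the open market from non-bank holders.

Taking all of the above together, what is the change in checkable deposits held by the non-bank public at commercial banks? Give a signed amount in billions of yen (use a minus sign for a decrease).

+¥344 billion

Government spending ¥306 billion: non-bank counterparties' bank balances rise → +¥306B.
OMO purchase (from banks) ¥299 billion: the counterparty is a bank, so public deposits are unchanged → 0.
FX sale ¥444 billion: the counterparty is a bank, so public deposits are unchanged → 0.
Asset purchase (from non-banks) ¥38 billion: non-bank counterparties' bank balances rise → +¥38B.
Net: 306 + 0 + 0 + 38 = +¥344 billion.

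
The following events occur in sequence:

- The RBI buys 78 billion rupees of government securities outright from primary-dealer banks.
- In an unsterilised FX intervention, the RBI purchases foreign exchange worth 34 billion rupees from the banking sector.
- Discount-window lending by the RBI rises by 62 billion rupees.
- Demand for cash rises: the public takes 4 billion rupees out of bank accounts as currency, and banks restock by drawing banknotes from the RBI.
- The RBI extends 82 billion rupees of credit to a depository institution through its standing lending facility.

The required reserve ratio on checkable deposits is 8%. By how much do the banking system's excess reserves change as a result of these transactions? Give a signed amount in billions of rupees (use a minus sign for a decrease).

OMO purchase (from banks) 78 billion rupees: reserves +78B, deposits 0.
FX purchase 34 billion rupees: reserves +34B, deposits 0.
Discount-window loan 62 billion rupees: reserves +62B, deposits 0.
Currency withdrawal 4 billion rupees: reserves −4B, deposits −4B.
Discount-window loan 82 billion rupees: reserves +82B, deposits 0.
Totals: Δreserves = +252B, Δdeposits = −4B.
Δrequired reserves = 8% × −4B = −0.32B.
Δexcess reserves = Δreserves − Δrequired = +252B − (−0.32B) = +252.32 billion.

+252.32 billion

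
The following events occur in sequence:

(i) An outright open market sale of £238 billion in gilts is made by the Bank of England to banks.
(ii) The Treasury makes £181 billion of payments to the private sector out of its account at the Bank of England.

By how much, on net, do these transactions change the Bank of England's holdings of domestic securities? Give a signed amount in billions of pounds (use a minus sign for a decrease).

-£238 billion

Bank of England balance sheet:
  Assets:      Securities −£238B
  Liabilities: Bank reserves −£57B, Government deposits −£181B
So the change in the Bank of England's holdings of domestic securities is -£238 billion.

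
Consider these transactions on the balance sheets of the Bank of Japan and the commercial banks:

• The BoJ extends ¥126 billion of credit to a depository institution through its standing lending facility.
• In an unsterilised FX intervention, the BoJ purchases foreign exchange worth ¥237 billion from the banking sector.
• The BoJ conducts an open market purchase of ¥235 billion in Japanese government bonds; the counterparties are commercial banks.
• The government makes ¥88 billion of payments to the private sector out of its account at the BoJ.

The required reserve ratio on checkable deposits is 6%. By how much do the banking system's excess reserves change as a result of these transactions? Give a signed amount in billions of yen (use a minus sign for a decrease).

Discount-window loan ¥126 billion: reserves +¥126B, deposits 0.
FX purchase ¥237 billion: reserves +¥237B, deposits 0.
OMO purchase (from banks) ¥235 billion: reserves +¥235B, deposits 0.
Government spending ¥88 billion: reserves +¥88B, deposits +¥88B.
Totals: Δreserves = +¥686B, Δdeposits = +¥88B.
Δrequired reserves = 6% × +¥88B = +¥5.28B.
Δexcess reserves = Δreserves − Δrequired = +¥686B − (+¥5.28B) = +¥680.72 billion.

+¥680.72 billion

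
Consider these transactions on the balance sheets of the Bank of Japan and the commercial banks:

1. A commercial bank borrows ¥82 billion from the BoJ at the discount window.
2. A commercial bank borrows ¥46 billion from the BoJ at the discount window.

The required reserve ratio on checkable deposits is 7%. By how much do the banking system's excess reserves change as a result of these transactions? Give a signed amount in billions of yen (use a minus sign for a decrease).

Discount-window loan ¥82 billion: reserves +¥82B, deposits 0.
Discount-window loan ¥46 billion: reserves +¥46B, deposits 0.
Totals: Δreserves = +¥128B, Δdeposits = 0.
Δrequired reserves = 7% × 0 = 0.
Δexcess reserves = Δreserves − Δrequired = +¥128B − (0) = +¥128 billion.

+¥128 billion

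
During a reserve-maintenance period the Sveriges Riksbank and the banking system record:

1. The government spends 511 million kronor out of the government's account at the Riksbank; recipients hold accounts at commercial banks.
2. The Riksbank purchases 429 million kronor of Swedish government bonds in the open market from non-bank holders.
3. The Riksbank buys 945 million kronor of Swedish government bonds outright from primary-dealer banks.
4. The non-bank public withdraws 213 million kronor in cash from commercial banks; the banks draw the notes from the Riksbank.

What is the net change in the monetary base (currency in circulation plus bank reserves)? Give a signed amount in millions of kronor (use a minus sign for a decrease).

+1885 million

Riksbank balance sheet:
  Assets:      Securities +1374M
  Liabilities: Bank reserves +1672M, Currency in circulation +213M, Government deposits −511M
Commercial banking system:
  Assets:      Reserves at CB +1672M, Securities −945M
  Liabilities: Checkable deposits +727M
Monetary base = currency + reserves: +213M + (+1672M) = +1885 million.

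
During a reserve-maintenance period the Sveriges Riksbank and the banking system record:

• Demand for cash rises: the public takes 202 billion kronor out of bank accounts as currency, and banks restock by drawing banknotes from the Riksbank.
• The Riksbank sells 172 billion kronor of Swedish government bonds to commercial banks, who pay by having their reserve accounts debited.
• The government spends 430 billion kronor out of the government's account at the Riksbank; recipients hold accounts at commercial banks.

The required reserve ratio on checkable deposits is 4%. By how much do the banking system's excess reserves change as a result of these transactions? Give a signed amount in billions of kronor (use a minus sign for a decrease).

+46.88 billion

Currency withdrawal 202 billion kronor: reserves −202B, deposits −202B.
OMO sale (to banks) 172 billion kronor: reserves −172B, deposits 0.
Government spending 430 billion kronor: reserves +430B, deposits +430B.
Totals: Δreserves = +56B, Δdeposits = +228B.
Δrequired reserves = 4% × +228B = +9.12B.
Δexcess reserves = Δreserves − Δrequired = +56B − (+9.12B) = +46.88 billion.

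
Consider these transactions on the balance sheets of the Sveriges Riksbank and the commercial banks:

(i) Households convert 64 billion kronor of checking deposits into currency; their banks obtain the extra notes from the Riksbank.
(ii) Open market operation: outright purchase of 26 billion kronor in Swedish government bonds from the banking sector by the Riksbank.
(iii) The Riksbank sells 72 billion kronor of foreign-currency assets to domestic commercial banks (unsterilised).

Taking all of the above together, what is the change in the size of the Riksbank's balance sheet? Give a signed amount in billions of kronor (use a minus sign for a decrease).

Currency withdrawal 64 billion kronor: only the composition of liabilities changes → 0.
OMO purchase (from banks) 26 billion kronor: a Riksbank asset is acquired → +26B.
FX sale 72 billion kronor: a Riksbank asset is shed → −72B.
Net: 0 + 26 − 72 = -46 billion.

-46 billion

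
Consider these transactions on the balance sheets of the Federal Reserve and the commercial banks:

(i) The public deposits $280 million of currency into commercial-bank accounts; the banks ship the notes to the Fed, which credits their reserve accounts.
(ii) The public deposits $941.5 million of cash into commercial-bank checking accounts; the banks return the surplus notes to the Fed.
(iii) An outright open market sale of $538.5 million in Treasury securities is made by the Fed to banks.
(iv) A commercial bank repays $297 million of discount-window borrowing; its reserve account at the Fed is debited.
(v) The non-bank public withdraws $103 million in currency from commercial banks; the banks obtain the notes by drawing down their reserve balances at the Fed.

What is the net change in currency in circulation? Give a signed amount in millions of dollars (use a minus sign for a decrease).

-$1118.5 million

Fed balance sheet:
  Assets:      Securities −$538.5M, Loans to banks −$297M
  Liabilities: Bank reserves +$283M, Currency in circulation −$1118.5M
So the change in currency in circulation is -$1118.5 million.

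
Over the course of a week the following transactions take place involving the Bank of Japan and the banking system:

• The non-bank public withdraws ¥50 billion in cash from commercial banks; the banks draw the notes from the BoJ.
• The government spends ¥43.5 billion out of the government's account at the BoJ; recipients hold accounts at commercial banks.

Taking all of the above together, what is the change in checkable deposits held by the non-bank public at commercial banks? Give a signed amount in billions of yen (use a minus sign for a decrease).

-¥6.5 billion

BoJ balance sheet:
  Assets:      no change
  Liabilities: Bank reserves −¥6.5B, Currency in circulation +¥50B, Government deposits −¥43.5B
Commercial banking system:
  Assets:      Reserves at CB −¥6.5B
  Liabilities: Checkable deposits −¥6.5B
So the change in checkable deposits held by the non-bank public at commercial banks is -¥6.5 billion.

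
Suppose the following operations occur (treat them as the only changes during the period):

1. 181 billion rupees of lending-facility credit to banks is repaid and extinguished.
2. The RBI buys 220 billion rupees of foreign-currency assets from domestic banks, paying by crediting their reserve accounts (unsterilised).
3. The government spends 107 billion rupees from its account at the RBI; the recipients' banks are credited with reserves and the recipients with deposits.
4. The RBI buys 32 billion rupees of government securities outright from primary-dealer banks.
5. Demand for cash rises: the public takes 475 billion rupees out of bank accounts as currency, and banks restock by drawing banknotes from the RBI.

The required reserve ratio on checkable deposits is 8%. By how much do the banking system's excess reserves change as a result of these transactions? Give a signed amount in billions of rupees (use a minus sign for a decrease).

Discount-window repayment 181 billion rupees: reserves −181B, deposits 0.
FX purchase 220 billion rupees: reserves +220B, deposits 0.
Government spending 107 billion rupees: reserves +107B, deposits +107B.
OMO purchase (from banks) 32 billion rupees: reserves +32B, deposits 0.
Currency withdrawal 475 billion rupees: reserves −475B, deposits −475B.
Totals: Δreserves = −297B, Δdeposits = −368B.
Δrequired reserves = 8% × −368B = −29.44B.
Δexcess reserves = Δreserves − Δrequired = −297B − (−29.44B) = -267.56 billion.

-267.56 billion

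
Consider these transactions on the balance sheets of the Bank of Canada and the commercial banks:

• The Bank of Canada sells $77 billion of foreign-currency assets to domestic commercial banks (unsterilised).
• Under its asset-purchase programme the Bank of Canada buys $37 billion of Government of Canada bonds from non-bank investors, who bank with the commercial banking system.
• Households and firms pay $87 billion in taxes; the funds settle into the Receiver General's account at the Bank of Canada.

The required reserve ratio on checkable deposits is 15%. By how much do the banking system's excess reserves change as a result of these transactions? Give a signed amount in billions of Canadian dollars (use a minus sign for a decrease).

-$119.5 billion

FX sale $77 billion: reserves −$77B, deposits 0.
Asset purchase (from non-banks) $37 billion: reserves +$37B, deposits +$37B.
Government account inflow $87 billion: reserves −$87B, deposits −$87B.
Totals: Δreserves = −$127B, Δdeposits = −$50B.
Δrequired reserves = 15% × −$50B = −$7.5B.
Δexcess reserves = Δreserves − Δrequired = −$127B − (−$7.5B) = -$119.5 billion.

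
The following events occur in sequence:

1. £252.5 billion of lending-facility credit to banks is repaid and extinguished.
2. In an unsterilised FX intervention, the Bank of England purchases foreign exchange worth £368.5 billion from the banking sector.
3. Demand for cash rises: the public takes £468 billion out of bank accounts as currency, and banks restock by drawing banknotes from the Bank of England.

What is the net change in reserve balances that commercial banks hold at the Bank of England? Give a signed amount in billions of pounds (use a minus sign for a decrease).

Bank of England balance sheet:
  Assets:      Loans to banks −£252.5B, Foreign assets +£368.5B
  Liabilities: Bank reserves −£352B, Currency in circulation +£468B
Commercial banking system:
  Assets:      Reserves at CB −£352B, Foreign assets −£368.5B
  Liabilities: Checkable deposits −£468B, Borrowings from CB −£252.5B
So the change in reserve balances that commercial banks hold at the Bank of England is -£352 billion.

-£352 billion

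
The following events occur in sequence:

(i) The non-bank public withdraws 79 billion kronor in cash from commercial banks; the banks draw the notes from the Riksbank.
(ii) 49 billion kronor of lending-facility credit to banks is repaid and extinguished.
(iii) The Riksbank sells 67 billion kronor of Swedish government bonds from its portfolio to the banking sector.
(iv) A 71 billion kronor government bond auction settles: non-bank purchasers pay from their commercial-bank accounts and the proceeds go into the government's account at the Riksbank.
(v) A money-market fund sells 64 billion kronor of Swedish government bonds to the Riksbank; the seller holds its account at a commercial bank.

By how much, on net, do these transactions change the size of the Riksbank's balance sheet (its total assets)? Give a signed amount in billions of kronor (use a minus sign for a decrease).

Currency withdrawal 79 billion kronor: only the composition of liabilities changes → 0.
Discount-window repayment 49 billion kronor: a Riksbank asset is shed → −49B.
OMO sale (to banks) 67 billion kronor: a Riksbank asset is shed → −67B.
Government account inflow 71 billion kronor: only the composition of liabilities changes → 0.
Asset purchase (from non-banks) 64 billion kronor: a Riksbank asset is acquired → +64B.
Net: 0 − 49 − 67 + 0 + 64 = -52 billion.

-52 billion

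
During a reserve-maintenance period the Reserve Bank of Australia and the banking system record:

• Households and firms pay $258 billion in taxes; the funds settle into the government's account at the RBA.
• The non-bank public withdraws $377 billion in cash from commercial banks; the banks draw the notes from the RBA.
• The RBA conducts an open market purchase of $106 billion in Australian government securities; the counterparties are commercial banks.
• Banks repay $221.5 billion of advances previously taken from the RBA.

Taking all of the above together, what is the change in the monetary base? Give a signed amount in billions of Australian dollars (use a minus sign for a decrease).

Government account inflow $258 billion: reserves shift to a non-base liability → −$258B.
Currency withdrawal $377 billion: just a shift between currency and reserves — both are base money → 0.
OMO purchase (from banks) $106 billion: RBA balance sheet expands → +$106B.
Discount-window repayment $221.5 billion: RBA balance sheet contracts → −$221.5B.
Net: −258 + 0 + 106 − 221.5 = -$373.5 billion.

-$373.5 billion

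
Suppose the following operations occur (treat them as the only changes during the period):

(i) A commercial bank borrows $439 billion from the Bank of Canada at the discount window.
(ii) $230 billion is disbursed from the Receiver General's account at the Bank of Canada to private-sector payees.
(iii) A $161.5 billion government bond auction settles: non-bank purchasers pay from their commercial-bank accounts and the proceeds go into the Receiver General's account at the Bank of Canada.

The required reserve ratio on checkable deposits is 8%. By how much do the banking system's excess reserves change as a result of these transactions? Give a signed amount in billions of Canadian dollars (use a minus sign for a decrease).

Discount-window loan $439 billion: reserves +$439B, deposits 0.
Government spending $230 billion: reserves +$230B, deposits +$230B.
Government account inflow $161.5 billion: reserves −$161.5B, deposits −$161.5B.
Totals: Δreserves = +$507.5B, Δdeposits = +$68.5B.
Δrequired reserves = 8% × +$68.5B = +$5.48B.
Δexcess reserves = Δreserves − Δrequired = +$507.5B − (+$5.48B) = +$502.02 billion.

+$502.02 billion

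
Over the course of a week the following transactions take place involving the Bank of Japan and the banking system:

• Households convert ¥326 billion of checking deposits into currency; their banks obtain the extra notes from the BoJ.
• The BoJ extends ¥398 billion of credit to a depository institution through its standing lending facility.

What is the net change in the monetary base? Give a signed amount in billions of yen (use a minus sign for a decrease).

+¥398 billion

Currency withdrawal ¥326 billion: just a shift between currency and reserves — both are base money → 0.
Discount-window loan ¥398 billion: BoJ balance sheet expands → +¥398B.
Net: 0 + 398 = +¥398 billion.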